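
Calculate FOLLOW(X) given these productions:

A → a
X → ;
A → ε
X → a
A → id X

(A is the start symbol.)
In A → id X: X is at the end, add FOLLOW(A)

The FOLLOW sets referred to above (computed the same way, to a fixed point):
  FOLLOW(A) = { $ }

Taking the union: FOLLOW(X) = { $ }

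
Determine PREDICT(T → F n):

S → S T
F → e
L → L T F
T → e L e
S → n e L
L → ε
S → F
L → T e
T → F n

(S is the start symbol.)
{ 'e' }

PREDICT(T → F n) = (FIRST(RHS) \ {ε}) ∪ (FOLLOW(T) if ε ∈ FIRST(RHS), i.e. RHS ⇒* ε)
FIRST(F) = { 'e' }
FIRST(F n) = { 'e' }
ε ∉ FIRST(F n), so FOLLOW(T) is not added.
PREDICT(T → F n) = { 'e' }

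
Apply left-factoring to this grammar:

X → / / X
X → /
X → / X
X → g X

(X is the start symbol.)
Left-factoring transforms A → αβ₁ | αβ₂ into A → αA' and A' → β₁ | β₂
(α is the longest common prefix among the alternatives). Repeat until
no nonterminal has two alternatives with a common prefix.

Round 1: X has alternatives sharing prefix '/'. Introduce X': X → / X'
  Add: X' → / X
  Add: X' → ε
  Add: X' → X

No remaining common prefixes — done.

Resulting grammar:
X → / X'
X' → / X
X' → ε
X' → X
X → g X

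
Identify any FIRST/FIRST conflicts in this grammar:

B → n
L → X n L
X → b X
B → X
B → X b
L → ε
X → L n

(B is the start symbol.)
Yes. B → n / B → X on { 'n' }; B → n / B → X b on { 'n' }; B → X / B → X b on { 'b', 'n' }; X → b X / X → L n on { 'b' }

FIRST sets of the non-terminals at (or reachable through a nullable prefix from) the front of some alternative:
  FIRST(X) = { 'b', 'n' }
  FIRST(L) = { 'b', 'n', ε }

Productions for B:
  B → n: FIRST = { 'n' }
  B → X: FIRST = { 'b', 'n' }
  B → X b: FIRST = { 'b', 'n' }
Productions for L:
  L → X n L: FIRST = { 'b', 'n' }
  L → ε: FIRST = { ε }
Productions for X:
  X → b X: FIRST = { 'b' }
  X → L n: FIRST = { 'b', 'n' }

Conflict for B: B → n and B → X
  Overlap: { 'n' }
Conflict for B: B → n and B → X b
  Overlap: { 'n' }
Conflict for B: B → X and B → X b
  Overlap: { 'b', 'n' }
Conflict for X: X → b X and X → L n
  Overlap: { 'b' }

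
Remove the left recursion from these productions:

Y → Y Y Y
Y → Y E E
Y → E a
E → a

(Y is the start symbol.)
Y → E a Y'
Y' → Y Y Y'
Y' → E E Y'
Y' → ε
E → a

Y is directly left-recursive. The standard transformation for
  A → A α₁ | ... | A α_m | β₁ | ... | β_n
is
  A  → β₁ A' | ... | β_n A'
  A' → α₁ A' | ... | α_m A' | ε

Y → E a becomes Y → E a Y'
Y → Y Y Y becomes Y' → Y Y Y'
Y → Y E E becomes Y' → E E Y'
Add Y' → ε

Productions for other non-terminals are unchanged:
  E → a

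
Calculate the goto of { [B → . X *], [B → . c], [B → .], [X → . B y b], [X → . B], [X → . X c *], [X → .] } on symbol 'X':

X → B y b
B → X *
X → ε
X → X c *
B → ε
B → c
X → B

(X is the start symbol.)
GOTO(I, 'X') = CLOSURE({ [A → αX.β] : [A → α.Xβ] ∈ I, X = 'X' })

Items with dot before 'X', with the dot advanced:
  [B → . X *] → [B → X . *]
  [X → . X c *] → [X → X . c *]
Closure adds nothing (no advanced item has the dot before a non-terminal).

GOTO = { [B → X . *], [X → X . c *] }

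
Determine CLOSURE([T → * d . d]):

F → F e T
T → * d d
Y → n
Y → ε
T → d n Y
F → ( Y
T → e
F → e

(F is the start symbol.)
{ [T → * d . d] }

Start with: [T → * d . d]
The dot precedes the terminal d, so nothing is added.

CLOSURE = { [T → * d . d] }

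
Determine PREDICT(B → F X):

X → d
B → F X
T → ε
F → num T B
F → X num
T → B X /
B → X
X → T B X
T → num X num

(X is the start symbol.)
PREDICT(B → F X) = (FIRST(RHS) \ {ε}) ∪ (FOLLOW(B) if ε ∈ FIRST(RHS), i.e. RHS ⇒* ε)
FIRST(F) = { 'd', 'num' }
FIRST(F X) = { 'd', 'num' }
ε ∉ FIRST(F X), so FOLLOW(B) is not added.
PREDICT(B → F X) = { 'd', 'num' }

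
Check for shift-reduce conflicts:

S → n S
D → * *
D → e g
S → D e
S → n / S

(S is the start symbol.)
No shift-reduce conflicts

A shift-reduce conflict occurs when an LR(0) state has both:
  - a complete (reduce) item [A → α .] (dot at the end), and
  - a shift item [B → β . c γ] (dot before a terminal).

Augment with S' → S and build the canonical LR(0) collection (I0 = CLOSURE({[S' → . S]}), then GOTO on every symbol after a dot until no new states appear). It has 12 states:
  I0: { [D → . * *], [D → . e g], [S → . D e], [S → . n / S], [S → . n S], [S' → . S] }  — shift
  I1: { [D → * . *] }  — shift
  I2: { [S → D . e] }  — shift
  I3: { [S' → S .] }  — accept
  I4: { [D → e . g] }  — shift
  I5: { [D → . * *], [D → . e g], [S → . D e], [S → . n / S], [S → . n S], [S → n . / S], [S → n . S] }  — shift
  I6: { [D → . * *], [D → . e g], [S → . D e], [S → . n / S], [S → . n S], [S → n / . S] }  — shift
  I7: { [S → n S .] }  — reduce
  I8: { [S → n / S .] }  — reduce
  I9: { [D → e g .] }  — reduce
  I10: { [S → D e .] }  — reduce
  I11: { [D → * * .] }  — reduce

No state contains both a complete item and a shift item.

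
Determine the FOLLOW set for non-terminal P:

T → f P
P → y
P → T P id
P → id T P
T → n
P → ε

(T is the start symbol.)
{ $, 'f', 'id', 'n', 'y' }

To compute FOLLOW(P), find every occurrence of P on a right-hand side N → α P β: add FIRST(β) \ {ε}, and if β is empty or nullable also add FOLLOW(N). Iterate to a fixed point.

In T → f P: P is at the end, add FOLLOW(T)
In P → T P id: P is followed by id, add FIRST(id) \ {ε} = { 'id' }
In P → id T P: P is at the end; this adds FOLLOW(P) to itself — nothing new

The FOLLOW sets referred to above (computed the same way, to a fixed point):
  FOLLOW(T) = { $, 'f', 'id', 'n', 'y' }

Taking the union: FOLLOW(P) = { $, 'f', 'id', 'n', 'y' }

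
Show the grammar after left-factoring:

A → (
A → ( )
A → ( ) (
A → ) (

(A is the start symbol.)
Left-factoring transforms A → αβ₁ | αβ₂ into A → αA' and A' → β₁ | β₂
(α is the longest common prefix among the alternatives). Repeat until
no nonterminal has two alternatives with a common prefix.

Round 1: A has alternatives sharing prefix '('. Introduce A': A → ( A'
  Add: A' → ε
  Add: A' → )
  Add: A' → ) (

Round 2: A' has alternatives sharing prefix ')'. Introduce A'': A' → ) A''
  Add: A'' → ε
  Add: A'' → (

No remaining common prefixes — done.

Resulting grammar:
A → ( A'
A' → ε
A' → ) A''
A'' → ε
A'' → (
A → ) (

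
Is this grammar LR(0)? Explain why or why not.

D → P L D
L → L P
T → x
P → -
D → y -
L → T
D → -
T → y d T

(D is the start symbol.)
No. Reduce-reduce conflict: [D → - .] and [P → - .]

Augment with D' → D and build the canonical LR(0) collection (I0 = CLOSURE({[D' → . D]}), then GOTO on every symbol after a dot until no new states appear). It has 14 states:
  I0: { [D → . -], [D → . P L D], [D → . y -], [D' → . D], [P → . -] }  — shift
  I1: { [D → - .], [P → - .] }  — 2 reduces
  I2: { [D' → D .] }  — accept
  I3: { [D → P . L D], [L → . L P], [L → . T], [T → . x], [T → . y d T] }  — shift
  I4: { [D → y . -] }  — shift
  I5: { [D → y - .] }  — reduce
  I6: { [D → . -], [D → . P L D], [D → . y -], [D → P L . D], [L → L . P], [P → . -] }  — shift
  I7: { [L → T .] }  — reduce
  I8: { [T → x .] }  — reduce
  I9: { [T → y . d T] }  — shift
  I10: { [T → . x], [T → . y d T], [T → y d . T] }  — shift
  I11: { [T → y d T .] }  — reduce
  I12: { [D → P L D .] }  — reduce
  I13: { [D → P . L D], [L → . L P], [L → . T], [L → L P .], [T → . x], [T → . y d T] }  — shift, reduce

Conflict in state I1:
  Reduce-reduce conflict: [D → - .] and [P → - .]
So the grammar is NOT LR(0).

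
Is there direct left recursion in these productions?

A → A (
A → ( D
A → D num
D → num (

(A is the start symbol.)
A → A (: LEFT RECURSIVE (starts with A)
A → ( D: starts with '('
A → D num: starts with D
D → num (: starts with num

The grammar has direct left recursion on: A.

Answer: Yes, A is left-recursive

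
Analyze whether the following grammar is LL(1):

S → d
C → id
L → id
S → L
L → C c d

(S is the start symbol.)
No. Predict set conflict for L: { 'id' }

A grammar is LL(1) if for each non-terminal N with multiple productions, the predict sets of those productions are pairwise disjoint, where PREDICT(N → α) = (FIRST(α) \ {ε}) ∪ (FOLLOW(N) if α ⇒* ε).

Relevant sets:
  FIRST(L) = { 'id' }
  FIRST(C) = { 'id' }

For S:
  PREDICT(S → d) = { 'd' }
  PREDICT(S → L) = { 'id' }
For L:
  PREDICT(L → id) = { 'id' }
  PREDICT(L → C c d) = { 'id' }
C has a single production, so nothing to check there.

Conflict found: Predict set conflict for L: { 'id' }
The grammar is NOT LL(1).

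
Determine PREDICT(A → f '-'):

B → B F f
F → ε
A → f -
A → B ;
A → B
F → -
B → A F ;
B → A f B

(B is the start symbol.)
{ 'f' }

PREDICT(A → f '-') = (FIRST(RHS) \ {ε}) ∪ (FOLLOW(A) if ε ∈ FIRST(RHS), i.e. RHS ⇒* ε)
FIRST(f '-') = { 'f' }
ε ∉ FIRST(f '-'), so FOLLOW(A) is not added.
PREDICT(A → f '-') = { 'f' }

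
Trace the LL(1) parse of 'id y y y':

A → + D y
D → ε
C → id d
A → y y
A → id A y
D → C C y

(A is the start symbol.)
LL(1) parsing maintains a stack (initially the start symbol over $) and the input. At each step: if the stack top is a terminal, match it against the current input token; if it is a non-terminal N, replace it with the RHS of M[N, lookahead] (the unique production whose predict set contains the lookahead).

Stack is shown with the top on the left.

Stack     Input       Action
----------------------------
A $       id y y y $  output A → id A y
id A y $  id y y y $  match 'id'
A y $     y y y $     output A → y y
y y y $   y y y $     match 'y'
y y $     y y $       match 'y'
y $       y $         match 'y'
$         $           accept

The string is accepted.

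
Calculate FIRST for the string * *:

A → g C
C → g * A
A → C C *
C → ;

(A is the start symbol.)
To compute FIRST(* *), process the symbols left to right:
Symbol * is a terminal. Add '*' and stop.
FIRST(* *) = { '*' }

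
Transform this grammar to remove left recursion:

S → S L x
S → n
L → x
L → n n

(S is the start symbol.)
S → n S'
S' → L x S'
S' → ε
L → x
L → n n

S is directly left-recursive. The standard transformation for
  A → A α₁ | ... | A α_m | β₁ | ... | β_n
is
  A  → β₁ A' | ... | β_n A'
  A' → α₁ A' | ... | α_m A' | ε

S → n becomes S → n S'
S → S L x becomes S' → L x S'
Add S' → ε

Productions for other non-terminals are unchanged:
  L → x
  L → n n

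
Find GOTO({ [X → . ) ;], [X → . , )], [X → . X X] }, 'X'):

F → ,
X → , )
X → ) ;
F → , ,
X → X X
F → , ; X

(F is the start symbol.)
{ [X → . ) ;], [X → . , )], [X → . X X], [X → X . X] }

GOTO(I, 'X') = CLOSURE({ [A → αX.β] : [A → α.Xβ] ∈ I, X = 'X' })

Items with dot before 'X', with the dot advanced:
  [X → . X X] → [X → X . X]
Closure of the advanced items:
  [X → X . X] has the dot before X: add [X → . , )], [X → . ) ;], [X → . X X]

GOTO = { [X → . ) ;], [X → . , )], [X → . X X], [X → X . X] }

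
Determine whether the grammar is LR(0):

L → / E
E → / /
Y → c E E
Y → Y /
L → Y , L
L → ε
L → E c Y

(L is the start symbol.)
No. Shift-reduce conflict between [L → .] and [E → . / /]

A grammar is LR(0) if no state in the canonical LR(0) collection has:
  - both a shift item (dot before a terminal) and a complete item (shift-reduce conflict), or
  - two or more complete items (reduce-reduce conflict; the accept item [L' → L .] counts as a complete item here).

Augment with L' → L and build the canonical LR(0) collection (I0 = CLOSURE({[L' → . L]}), then GOTO on every symbol after a dot until no new states appear). It has 17 states:
  I0: { [E → . / /], [L → . / E], [L → . E c Y], [L → . Y , L], [L → .], [L' → . L], [Y → . Y /], [Y → . c E E] }  — shift, reduce
  I1: { [E → . / /], [E → / . /], [L → / . E] }  — shift
  I2: { [L → E . c Y] }  — shift
  I3: { [L' → L .] }  — accept
  I4: { [L → Y . , L], [Y → Y . /] }  — shift
  I5: { [E → . / /], [Y → c . E E] }  — shift
  I6: { [E → / . /] }  — shift
  I7: { [E → . / /], [Y → c E . E] }  — shift
  I8: { [Y → c E E .] }  — reduce
  I9: { [E → / / .] }  — reduce
  I10: { [E → . / /], [L → . / E], [L → . E c Y], [L → . Y , L], [L → .], [L → Y , . L], [Y → . Y /], [Y → . c E E] }  — shift, reduce
  I11: { [Y → Y / .] }  — reduce
  I12: { [L → Y , L .] }  — reduce
  I13: { [L → E c . Y], [Y → . Y /], [Y → . c E E] }  — shift
  I14: { [L → E c Y .], [Y → Y . /] }  — shift, reduce
  I15: { [E → / . /], [E → / / .] }  — shift, reduce
  I16: { [L → / E .] }  — reduce

Conflict in state I0:
  Shift-reduce conflict between [L → .] and [E → . / /]
So the grammar is NOT LR(0).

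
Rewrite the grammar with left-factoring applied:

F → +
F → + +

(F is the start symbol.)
F → + F'
F' → ε
F' → +

Left-factoring transforms A → αβ₁ | αβ₂ into A → αA' and A' → β₁ | β₂
(α is the longest common prefix among the alternatives). Repeat until
no nonterminal has two alternatives with a common prefix.

Round 1: F has alternatives sharing prefix '+'. Introduce F': F → + F'
  Add: F' → ε
  Add: F' → +

No remaining common prefixes — done.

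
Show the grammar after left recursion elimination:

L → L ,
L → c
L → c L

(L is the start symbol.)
L is directly left-recursive. The standard transformation for
  A → A α₁ | ... | A α_m | β₁ | ... | β_n
is
  A  → β₁ A' | ... | β_n A'
  A' → α₁ A' | ... | α_m A' | ε

L → c becomes L → c L'
L → c L becomes L → c L L'
L → L , becomes L' → , L'
Add L' → ε

Resulting grammar:
L → c L'
L → c L L'
L' → , L'
L' → ε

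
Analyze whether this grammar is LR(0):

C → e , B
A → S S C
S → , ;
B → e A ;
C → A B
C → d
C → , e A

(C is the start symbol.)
Yes, the grammar is LR(0)

Augment with C' → C and build the canonical LR(0) collection (I0 = CLOSURE({[C' → . C]}), then GOTO on every symbol after a dot until no new states appear). It has 19 states:
  I0: { [A → . S S C], [C → . , e A], [C → . A B], [C → . d], [C → . e , B], [C' → . C], [S → . , ;] }  — shift
  I1: { [C → , . e A], [S → , . ;] }  — shift
  I2: { [B → . e A ;], [C → A . B] }  — shift
  I3: { [C' → C .] }  — accept
  I4: { [A → S . S C], [S → . , ;] }  — shift
  I5: { [C → d .] }  — reduce
  I6: { [C → e . , B] }  — shift
  I7: { [B → . e A ;], [C → e , . B] }  — shift
  I8: { [C → e , B .] }  — reduce
  I9: { [A → . S S C], [B → e . A ;], [S → . , ;] }  — shift
  I10: { [S → , . ;] }  — shift
  I11: { [B → e A . ;] }  — shift
  I12: { [B → e A ; .] }  — reduce
  I13: { [S → , ; .] }  — reduce
  I14: { [A → . S S C], [A → S S . C], [C → . , e A], [C → . A B], [C → . d], [C → . e , B], [S → . , ;] }  — shift
  I15: { [A → S S C .] }  — reduce
  I16: { [C → A B .] }  — reduce
  I17: { [A → . S S C], [C → , e . A], [S → . , ;] }  — shift
  I18: { [C → , e A .] }  — reduce

Every state is either a pure shift/goto state or contains exactly one complete item and nothing to shift — no conflicts. The grammar is LR(0).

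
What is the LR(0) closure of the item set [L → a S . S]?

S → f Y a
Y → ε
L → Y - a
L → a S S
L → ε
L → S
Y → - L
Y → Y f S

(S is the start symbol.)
To compute CLOSURE, for each item [A → α.Bβ] where B is a non-terminal, add [B → .γ] for all productions B → γ; repeat for the newly added items until nothing changes.

Start with: [L → a S . S]
  [L → a S . S] has the dot before S: add [S → . f Y a]
No further items can be added.

CLOSURE = { [L → a S . S], [S → . f Y a] }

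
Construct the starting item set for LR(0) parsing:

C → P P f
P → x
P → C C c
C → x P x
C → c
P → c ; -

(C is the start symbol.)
{ [C → . P P f], [C → . c], [C → . x P x], [C' → . C], [P → . C C c], [P → . c ; -], [P → . x] }

First, augment the grammar with C' → C
I₀ = CLOSURE({ [C' → . C] }):
  [C' → . C] has the dot before C: add [C → . P P f], [C → . x P x], [C → . c]
  [C → . P P f] has the dot before P: add [P → . x], [P → . C C c], [P → . c ; -]
No further items can be added.

I₀ = { [C → . P P f], [C → . c], [C → . x P x], [C' → . C], [P → . C C c], [P → . c ; -], [P → . x] }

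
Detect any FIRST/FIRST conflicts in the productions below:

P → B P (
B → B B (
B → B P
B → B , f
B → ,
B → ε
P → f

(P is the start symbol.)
Yes. P → B P '(' / P → f on { 'f' }; B → B B '(' / B → B P on { '(', ',', 'f' }; B → B B '(' / B → B ',' f on { '(', ',', 'f' }; B → B B '(' / B → ',' on { ',' }; B → B P / B → B ',' f on { '(', ',', 'f' }; B → B P / B → ',' on { ',' }; B → B ',' f / B → ',' on { ',' }

FIRST sets of the non-terminals at (or reachable through a nullable prefix from) the front of some alternative:
  FIRST(B) = { '(', ',', 'f', ε }
  FIRST(P) = { '(', ',', 'f' }

Productions for P:
  P → B P (: FIRST = { '(', ',', 'f' }
  P → f: FIRST = { 'f' }
Productions for B:
  B → B B (: FIRST = { '(', ',', 'f' }
  B → B P: FIRST = { '(', ',', 'f' }
  B → B , f: FIRST = { '(', ',', 'f' }
  B → ,: FIRST = { ',' }
  B → ε: FIRST = { ε }

Conflict for P: P → B P ( and P → f
  Overlap: { 'f' }
Conflict for B: B → B B ( and B → B P
  Overlap: { '(', ',', 'f' }
Conflict for B: B → B B ( and B → B , f
  Overlap: { '(', ',', 'f' }
Conflict for B: B → B B ( and B → ,
  Overlap: { ',' }
Conflict for B: B → B P and B → B , f
  Overlap: { '(', ',', 'f' }
Conflict for B: B → B P and B → ,
  Overlap: { ',' }
Conflict for B: B → B , f and B → ,
  Overlap: { ',' }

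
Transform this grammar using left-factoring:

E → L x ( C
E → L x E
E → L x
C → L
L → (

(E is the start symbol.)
Left-factoring transforms A → αβ₁ | αβ₂ into A → αA' and A' → β₁ | β₂
(α is the longest common prefix among the alternatives). Repeat until
no nonterminal has two alternatives with a common prefix.

Round 1: E has alternatives sharing prefix 'L x'. Introduce E': E → L x E'
  Add: E' → ( C
  Add: E' → E
  Add: E' → ε

No remaining common prefixes — done.

Resulting grammar:
E → L x E'
E' → ( C
E' → E
E' → ε
C → L
L → (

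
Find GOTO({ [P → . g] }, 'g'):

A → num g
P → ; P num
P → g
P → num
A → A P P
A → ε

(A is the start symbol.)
{ [P → g .] }

GOTO(I, 'g') = CLOSURE({ [A → αX.β] : [A → α.Xβ] ∈ I, X = 'g' })

Items with dot before 'g', with the dot advanced:
  [P → . g] → [P → g .]
Closure adds nothing (no advanced item has the dot before a non-terminal).

GOTO = { [P → g .] }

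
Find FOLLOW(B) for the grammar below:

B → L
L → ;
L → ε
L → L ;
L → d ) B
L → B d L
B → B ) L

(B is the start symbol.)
B is the start symbol, so $ ∈ FOLLOW(B).
In L → d ) B: B is at the end, add FOLLOW(L)
In L → B d L: B is followed by d L, add FIRST(d L) \ {ε} = { 'd' }
In B → B ) L: B is followed by ')' L, add FIRST(')' L) \ {ε} = { ')' }

The FOLLOW sets referred to above (computed the same way, to a fixed point):
  FOLLOW(L) = { $, ')', ';', 'd' }

Taking the union: FOLLOW(B) = { $, ')', ';', 'd' }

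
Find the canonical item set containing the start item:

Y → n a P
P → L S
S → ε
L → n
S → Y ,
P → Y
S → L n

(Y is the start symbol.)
First, augment the grammar with Y' → Y
I₀ = CLOSURE({ [Y' → . Y] }):
  [Y' → . Y] has the dot before Y: add [Y → . n a P]
No further items can be added.

I₀ = { [Y → . n a P], [Y' → . Y] }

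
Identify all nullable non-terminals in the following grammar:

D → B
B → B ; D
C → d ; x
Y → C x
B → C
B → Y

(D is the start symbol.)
A non-terminal is nullable if it can derive ε (the empty string): either it has an ε-production, or it has a production whose right-hand side consists entirely of nullable non-terminals.

There are no ε-productions, so no non-terminal can derive ε.
No non-terminals are nullable.

Answer: None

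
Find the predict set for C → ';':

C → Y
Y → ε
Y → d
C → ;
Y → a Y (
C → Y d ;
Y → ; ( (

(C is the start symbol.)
{ ';' }

PREDICT(C → ';') = (FIRST(RHS) \ {ε}) ∪ (FOLLOW(C) if ε ∈ FIRST(RHS), i.e. RHS ⇒* ε)
FIRST(';') = { ';' }
ε ∉ FIRST(';'), so FOLLOW(C) is not added.
PREDICT(C → ';') = { ';' }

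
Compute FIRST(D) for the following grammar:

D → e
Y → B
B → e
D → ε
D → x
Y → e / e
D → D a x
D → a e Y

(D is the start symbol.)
To compute FIRST(D), examine every production with D on the left-hand side, reading each right-hand side left to right until a non-nullable symbol is reached.

From D → e:
  - e is a terminal: add 'e' and stop
From D → ε:
  - ε-production, so ε ∈ FIRST(D)
From D → x:
  - x is a terminal: add 'x' and stop
From D → D a x:
  - D is the symbol being defined: contributes nothing new
    D is nullable, so continue to the next symbol
  - a is a terminal: add 'a' and stop
From D → a e Y:
  - a is a terminal: add 'a' and stop

Collecting: FIRST(D) = { 'a', 'e', 'x', ε }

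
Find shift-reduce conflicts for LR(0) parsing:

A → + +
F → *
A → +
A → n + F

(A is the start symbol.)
Yes — I1: [A → + .] vs [A → + . +]

A shift-reduce conflict occurs when an LR(0) state has both:
  - a complete (reduce) item [A → α .] (dot at the end), and
  - a shift item [B → β . c γ] (dot before a terminal).

Augment with A' → A and build the canonical LR(0) collection (I0 = CLOSURE({[A' → . A]}), then GOTO on every symbol after a dot until no new states appear). It has 8 states:
  I0: { [A → . + +], [A → . +], [A → . n + F], [A' → . A] }  — shift
  I1: { [A → + . +], [A → + .] }  — shift, reduce
  I2: { [A' → A .] }  — accept
  I3: { [A → n . + F] }  — shift
  I4: { [A → n + . F], [F → . *] }  — shift
  I5: { [F → * .] }  — reduce
  I6: { [A → n + F .] }  — reduce
  I7: { [A → + + .] }  — reduce

I1 contains reduce item [A → + .] and shift item [A → + . +] — shift-reduce conflict.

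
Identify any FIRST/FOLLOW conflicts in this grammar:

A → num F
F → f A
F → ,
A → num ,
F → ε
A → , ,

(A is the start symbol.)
A FIRST/FOLLOW conflict occurs when a non-terminal N has a nullable alternative N → β (β ⇒* ε) and another alternative N → α with FIRST(α) ∩ FOLLOW(N) ≠ ∅: on such a lookahead the parser cannot decide between expanding α and letting N vanish via β.

Nullable non-terminals: F.

F: nullable alternative(s) F → ε; FOLLOW(F) = { $ }
  F → f A: FIRST \ {ε} = { 'f' } — disjoint from FOLLOW(F)
  F → ,: FIRST \ {ε} = { ',' } — disjoint from FOLLOW(F)
  F → ε: FIRST \ {ε} = { } — this is the only nullable alternative, skip

A has no nullable alternative, so no FIRST/FOLLOW check is needed there.

No FIRST/FOLLOW conflicts found.

Answer: No FIRST/FOLLOW conflicts.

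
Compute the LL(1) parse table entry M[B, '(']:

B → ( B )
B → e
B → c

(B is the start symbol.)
To find M[B, '('], we find productions for B where '(' is in the predict set (PREDICT(N → α) = (FIRST(α) \ {ε}) ∪ (FOLLOW(N) if α ⇒* ε)).

B → ( B ): PREDICT = { '(' }
  '(' is in predict set, so this production goes in M[B, '(']
B → e: PREDICT = { 'e' }
B → c: PREDICT = { 'c' }

M[B, '('] = B → ( B )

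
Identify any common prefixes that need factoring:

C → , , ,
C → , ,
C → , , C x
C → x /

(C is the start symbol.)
Yes, C has productions with common prefix ', ,'

Left-factoring is needed when two productions for the same non-terminal
share a common prefix on the right-hand side.

Productions for C:
  C → , , ,
  C → , ,
  C → , , C x
  C → x /

Found common prefix ', ,' in productions for C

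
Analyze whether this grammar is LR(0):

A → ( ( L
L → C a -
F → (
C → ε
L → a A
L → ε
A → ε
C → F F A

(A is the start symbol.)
No. Shift-reduce conflict between [A → .] and [A → . ( ( L]

A grammar is LR(0) if no state in the canonical LR(0) collection has:
  - both a shift item (dot before a terminal) and a complete item (shift-reduce conflict), or
  - two or more complete items (reduce-reduce conflict; the accept item [A' → A .] counts as a complete item here).

Augment with A' → A and build the canonical LR(0) collection (I0 = CLOSURE({[A' → . A]}), then GOTO on every symbol after a dot until no new states appear). It has 14 states:
  I0: { [A → . ( ( L], [A → .], [A' → . A] }  — shift, reduce
  I1: { [A → ( . ( L] }  — shift
  I2: { [A' → A .] }  — accept
  I3: { [A → ( ( . L], [C → . F F A], [C → .], [F → . (], [L → . C a -], [L → . a A], [L → .] }  — shift, 2 reduces
  I4: { [F → ( .] }  — reduce
  I5: { [L → C . a -] }  — shift
  I6: { [C → F . F A], [F → . (] }  — shift
  I7: { [A → ( ( L .] }  — reduce
  I8: { [A → . ( ( L], [A → .], [L → a . A] }  — shift, reduce
  I9: { [L → a A .] }  — reduce
  I10: { [A → . ( ( L], [A → .], [C → F F . A] }  — shift, reduce
  I11: { [C → F F A .] }  — reduce
  I12: { [L → C a . -] }  — shift
  I13: { [L → C a - .] }  — reduce

Conflict in state I0:
  Shift-reduce conflict between [A → .] and [A → . ( ( L]
So the grammar is NOT LR(0).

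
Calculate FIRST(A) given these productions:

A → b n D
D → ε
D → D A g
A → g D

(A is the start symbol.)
From A → b n D:
  - b is a terminal: add 'b' and stop
From A → g D:
  - g is a terminal: add 'g' and stop

Collecting: FIRST(A) = { 'b', 'g' }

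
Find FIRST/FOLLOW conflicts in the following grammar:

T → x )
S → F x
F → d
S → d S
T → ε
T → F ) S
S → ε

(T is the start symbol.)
Nullable non-terminals: S, T.
FIRST sets used below: FIRST(F) = { 'd' }

S: nullable alternative(s) S → ε; FOLLOW(S) = { $ }
  S → F x: FIRST \ {ε} = { 'd' } — disjoint from FOLLOW(S)
  S → d S: FIRST \ {ε} = { 'd' } — disjoint from FOLLOW(S)
  S → ε: FIRST \ {ε} = { } — this is the only nullable alternative, skip

T: nullable alternative(s) T → ε; FOLLOW(T) = { $ }
  T → x ): FIRST \ {ε} = { 'x' } — disjoint from FOLLOW(T)
  T → ε: FIRST \ {ε} = { } — this is the only nullable alternative, skip
  T → F ) S: FIRST \ {ε} = { 'd' } — disjoint from FOLLOW(T)

F has no nullable alternative, so no FIRST/FOLLOW check is needed there.

No FIRST/FOLLOW conflicts found.

Answer: No FIRST/FOLLOW conflicts.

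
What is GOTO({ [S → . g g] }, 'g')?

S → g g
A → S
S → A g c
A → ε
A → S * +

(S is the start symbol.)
{ [S → g . g] }

GOTO(I, 'g') = CLOSURE({ [A → αX.β] : [A → α.Xβ] ∈ I, X = 'g' })

Items with dot before 'g', with the dot advanced:
  [S → . g g] → [S → g . g]
Closure adds nothing (no advanced item has the dot before a non-terminal).

GOTO = { [S → g . g] }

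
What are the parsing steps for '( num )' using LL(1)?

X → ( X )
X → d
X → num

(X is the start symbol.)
LL(1) parsing maintains a stack (initially the start symbol over $) and the input. At each step: if the stack top is a terminal, match it against the current input token; if it is a non-terminal N, replace it with the RHS of M[N, lookahead] (the unique production whose predict set contains the lookahead).

Stack is shown with the top on the left.

Stack    Input      Action
--------------------------
X $      ( num ) $  output X → ( X )
( X ) $  ( num ) $  match '('
X ) $    num ) $    output X → num
num ) $  num ) $    match 'num'
) $      ) $        match ')'
$        $          accept

The string is accepted.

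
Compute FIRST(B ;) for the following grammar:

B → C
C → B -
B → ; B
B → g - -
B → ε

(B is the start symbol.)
{ '-', ';', 'g' }

FIRST sets of the non-terminals involved (from the grammar, by fixed-point iteration):
  FIRST(B) = { '-', ';', 'g', ε }

To compute FIRST(B ;), process the symbols left to right:
Symbol B is a non-terminal. Add FIRST(B) \ {ε} = { '-', ';', 'g' }
B is nullable (ε ∈ FIRST(B)), continue to the next symbol.
Symbol ; is a terminal. Add ';' and stop.
FIRST(B ;) = { '-', ';', 'g' }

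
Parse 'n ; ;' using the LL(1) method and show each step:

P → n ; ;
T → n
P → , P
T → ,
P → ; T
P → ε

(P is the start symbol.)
Stack is shown with the top on the left.

Stack    Input    Action
------------------------
P $      n ; ; $  output P → n ; ;
n ; ; $  n ; ; $  match 'n'
; ; $    ; ; $    match ';'
; $      ; $      match ';'
$        $        accept

The string is accepted.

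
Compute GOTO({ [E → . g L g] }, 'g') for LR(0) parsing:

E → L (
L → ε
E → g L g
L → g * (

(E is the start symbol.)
GOTO(I, 'g') = CLOSURE({ [A → αX.β] : [A → α.Xβ] ∈ I, X = 'g' })

Items with dot before 'g', with the dot advanced:
  [E → . g L g] → [E → g . L g]
Closure of the advanced items:
  [E → g . L g] has the dot before L: add [L → .], [L → . g * (]

GOTO = { [E → g . L g], [L → . g * (], [L → .] }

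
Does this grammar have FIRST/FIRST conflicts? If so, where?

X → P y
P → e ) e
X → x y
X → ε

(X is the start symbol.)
No FIRST/FIRST conflicts.

FIRST sets of the non-terminals at (or reachable through a nullable prefix from) the front of some alternative:
  FIRST(P) = { 'e' }

Productions for X:
  X → P y: FIRST = { 'e' }
  X → x y: FIRST = { 'x' }
  X → ε: FIRST = { ε }
P has only one production, so no FIRST/FIRST conflict is possible there.

All alternatives of each non-terminal have pairwise disjoint FIRST sets.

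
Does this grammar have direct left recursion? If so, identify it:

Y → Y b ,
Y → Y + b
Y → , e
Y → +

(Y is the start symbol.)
Direct left recursion occurs when N → N α for some non-terminal N (the right-hand side begins with the left-hand side itself).

Y → Y b ,: LEFT RECURSIVE (starts with Y)
Y → Y + b: LEFT RECURSIVE (starts with Y)
Y → , e: starts with ','
Y → +: starts with '+'

The grammar has direct left recursion on: Y.

Answer: Yes, Y is left-recursive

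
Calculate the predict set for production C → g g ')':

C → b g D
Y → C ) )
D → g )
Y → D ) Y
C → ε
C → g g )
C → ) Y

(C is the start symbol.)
PREDICT(C → g g ')') = (FIRST(RHS) \ {ε}) ∪ (FOLLOW(C) if ε ∈ FIRST(RHS), i.e. RHS ⇒* ε)
FIRST(g g ')') = { 'g' }
ε ∉ FIRST(g g ')'), so FOLLOW(C) is not added.
PREDICT(C → g g ')') = { 'g' }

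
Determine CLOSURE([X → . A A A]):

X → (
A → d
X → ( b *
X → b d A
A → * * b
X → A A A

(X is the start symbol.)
Start with: [X → . A A A]
  [X → . A A A] has the dot before A: add [A → . d], [A → . * * b]
No further items can be added.

CLOSURE = { [A → . * * b], [A → . d], [X → . A A A] }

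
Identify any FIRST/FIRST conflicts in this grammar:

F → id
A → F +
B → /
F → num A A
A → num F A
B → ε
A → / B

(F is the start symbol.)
A FIRST/FIRST conflict occurs when two productions N → α and N → β for the same non-terminal have FIRST(α) ∩ FIRST(β) ≠ ∅ (with ε ∈ FIRST of a nullable right-hand side, so two nullable alternatives also conflict).

FIRST sets of the non-terminals at (or reachable through a nullable prefix from) the front of some alternative:
  FIRST(F) = { 'id', 'num' }

Productions for F:
  F → id: FIRST = { 'id' }
  F → num A A: FIRST = { 'num' }
Productions for A:
  A → F +: FIRST = { 'id', 'num' }
  A → num F A: FIRST = { 'num' }
  A → / B: FIRST = { '/' }
Productions for B:
  B → /: FIRST = { '/' }
  B → ε: FIRST = { ε }

Conflict for A: A → F + and A → num F A
  Overlap: { 'num' }

Answer: Yes. A → F '+' / A → num F A on { 'num' }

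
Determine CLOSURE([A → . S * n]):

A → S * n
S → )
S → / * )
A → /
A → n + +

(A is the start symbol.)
{ [A → . S * n], [S → . )], [S → . / * )] }

To compute CLOSURE, for each item [A → α.Bβ] where B is a non-terminal, add [B → .γ] for all productions B → γ; repeat for the newly added items until nothing changes.

Start with: [A → . S * n]
  [A → . S * n] has the dot before S: add [S → . )], [S → . / * )]
No further items can be added.

CLOSURE = { [A → . S * n], [S → . )], [S → . / * )] }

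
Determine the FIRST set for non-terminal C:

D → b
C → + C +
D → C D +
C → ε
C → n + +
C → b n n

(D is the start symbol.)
{ '+', 'b', 'n', ε }

From C → + C +:
  - '+' is a terminal: add '+' and stop
From C → ε:
  - ε-production, so ε ∈ FIRST(C)
From C → n + +:
  - n is a terminal: add 'n' and stop
From C → b n n:
  - b is a terminal: add 'b' and stop

Collecting: FIRST(C) = { '+', 'b', 'n', ε }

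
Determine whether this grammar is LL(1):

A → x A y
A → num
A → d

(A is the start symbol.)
A grammar is LL(1) if for each non-terminal N with multiple productions, the predict sets of those productions are pairwise disjoint, where PREDICT(N → α) = (FIRST(α) \ {ε}) ∪ (FOLLOW(N) if α ⇒* ε).

For A:
  PREDICT(A → x A y) = { 'x' }
  PREDICT(A → num) = { 'num' }
  PREDICT(A → d) = { 'd' }

All predict sets are disjoint. The grammar IS LL(1).

Answer: Yes, the grammar is LL(1).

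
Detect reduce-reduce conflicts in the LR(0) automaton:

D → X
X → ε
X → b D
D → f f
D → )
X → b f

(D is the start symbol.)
Augment with D' → D and build the canonical LR(0) collection (I0 = CLOSURE({[D' → . D]}), then GOTO on every symbol after a dot until no new states appear). It has 9 states:
  I0: { [D → . )], [D → . X], [D → . f f], [D' → . D], [X → . b D], [X → . b f], [X → .] }  — shift, reduce
  I1: { [D → ) .] }  — reduce
  I2: { [D' → D .] }  — accept
  I3: { [D → X .] }  — reduce
  I4: { [D → . )], [D → . X], [D → . f f], [X → . b D], [X → . b f], [X → .], [X → b . D], [X → b . f] }  — shift, reduce
  I5: { [D → f . f] }  — shift
  I6: { [D → f f .] }  — reduce
  I7: { [X → b D .] }  — reduce
  I8: { [D → f . f], [X → b f .] }  — shift, reduce

No state contains more than one complete item.

Answer: No reduce-reduce conflicts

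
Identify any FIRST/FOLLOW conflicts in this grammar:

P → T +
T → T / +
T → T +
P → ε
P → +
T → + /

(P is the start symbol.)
No FIRST/FOLLOW conflicts.

Nullable non-terminals: P.
FIRST sets used below: FIRST(T) = { '+' }

P: nullable alternative(s) P → ε; FOLLOW(P) = { $ }
  P → T +: FIRST \ {ε} = { '+' } — disjoint from FOLLOW(P)
  P → ε: FIRST \ {ε} = { } — this is the only nullable alternative, skip
  P → +: FIRST \ {ε} = { '+' } — disjoint from FOLLOW(P)

T has no nullable alternative, so no FIRST/FOLLOW check is needed there.

No FIRST/FOLLOW conflicts found.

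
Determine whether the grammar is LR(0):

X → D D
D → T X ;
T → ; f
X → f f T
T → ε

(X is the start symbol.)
No. Shift-reduce conflict between [T → .] and [T → . ; f]

A grammar is LR(0) if no state in the canonical LR(0) collection has:
  - both a shift item (dot before a terminal) and a complete item (shift-reduce conflict), or
  - two or more complete items (reduce-reduce conflict; the accept item [X' → X .] counts as a complete item here).

Augment with X' → X and build the canonical LR(0) collection (I0 = CLOSURE({[X' → . X]}), then GOTO on every symbol after a dot until no new states appear). It has 12 states:
  I0: { [D → . T X ;], [T → . ; f], [T → .], [X → . D D], [X → . f f T], [X' → . X] }  — shift, reduce
  I1: { [T → ; . f] }  — shift
  I2: { [D → . T X ;], [T → . ; f], [T → .], [X → D . D] }  — shift, reduce
  I3: { [D → . T X ;], [D → T . X ;], [T → . ; f], [T → .], [X → . D D], [X → . f f T] }  — shift, reduce
  I4: { [X' → X .] }  — accept
  I5: { [X → f . f T] }  — shift
  I6: { [T → . ; f], [T → .], [X → f f . T] }  — shift, reduce
  I7: { [X → f f T .] }  — reduce
  I8: { [D → T X . ;] }  — shift
  I9: { [D → T X ; .] }  — reduce
  I10: { [X → D D .] }  — reduce
  I11: { [T → ; f .] }  — reduce

Conflict in state I0:
  Shift-reduce conflict between [T → .] and [T → . ; f]
So the grammar is NOT LR(0).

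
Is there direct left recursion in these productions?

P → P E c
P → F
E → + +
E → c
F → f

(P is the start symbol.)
Direct left recursion occurs when N → N α for some non-terminal N (the right-hand side begins with the left-hand side itself).

P → P E c: LEFT RECURSIVE (starts with P)
P → F: starts with F
E → + +: starts with '+'
E → c: starts with c
F → f: starts with f

The grammar has direct left recursion on: P.

Answer: Yes, P is left-recursive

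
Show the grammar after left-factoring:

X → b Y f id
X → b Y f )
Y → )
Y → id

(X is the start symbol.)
Left-factoring transforms A → αβ₁ | αβ₂ into A → αA' and A' → β₁ | β₂
(α is the longest common prefix among the alternatives). Repeat until
no nonterminal has two alternatives with a common prefix.

Round 1: X has alternatives sharing prefix 'b Y f'. Introduce X': X → b Y f X'
  Add: X' → id
  Add: X' → )

No remaining common prefixes — done.

Resulting grammar:
X → b Y f X'
X' → id
X' → )
Y → )
Y → id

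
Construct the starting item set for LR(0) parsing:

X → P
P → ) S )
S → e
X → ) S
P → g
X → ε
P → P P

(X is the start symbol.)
{ [P → . ) S )], [P → . P P], [P → . g], [X → . ) S], [X → . P], [X → .], [X' → . X] }

First, augment the grammar with X' → X
I₀ = CLOSURE({ [X' → . X] }):
  [X' → . X] has the dot before X: add [X → . P], [X → . ) S], [X → .]
  [X → . P] has the dot before P: add [P → . ) S )], [P → . g], [P → . P P]
No further items can be added.

I₀ = { [P → . ) S )], [P → . P P], [P → . g], [X → . ) S], [X → . P], [X → .], [X' → . X] }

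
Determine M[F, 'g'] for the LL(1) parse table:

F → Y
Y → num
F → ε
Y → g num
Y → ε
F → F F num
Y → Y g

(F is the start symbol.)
F → Y, F → ε, F → F F num

To find M[F, 'g'], we find productions for F where 'g' is in the predict set (PREDICT(N → α) = (FIRST(α) \ {ε}) ∪ (FOLLOW(N) if α ⇒* ε)).

Relevant sets:
  FIRST(Y) = { 'g', 'num', ε }
  FIRST(F) = { 'g', 'num', ε }
  FOLLOW(F) = { $, 'g', 'num' }

F → Y: PREDICT = { $, 'g', 'num' }
  'g' is in predict set, so this production goes in M[F, 'g']
F → ε: PREDICT = { $, 'g', 'num' }
  'g' is in predict set, so this production goes in M[F, 'g']
F → F F num: PREDICT = { 'g', 'num' }
  'g' is in predict set, so this production goes in M[F, 'g']

M[F, 'g'] = F → Y, F → ε, F → F F num  (a multiply-defined cell — the grammar is not LL(1))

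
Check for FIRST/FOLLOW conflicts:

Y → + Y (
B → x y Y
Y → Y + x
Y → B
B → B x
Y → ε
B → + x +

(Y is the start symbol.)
A FIRST/FOLLOW conflict occurs when a non-terminal N has a nullable alternative N → β (β ⇒* ε) and another alternative N → α with FIRST(α) ∩ FOLLOW(N) ≠ ∅: on such a lookahead the parser cannot decide between expanding α and letting N vanish via β.

Nullable non-terminals: Y.
FIRST sets used below: FIRST(Y) = { '+', 'x', ε }, FIRST(B) = { '+', 'x' }

Y: nullable alternative(s) Y → ε; FOLLOW(Y) = { $, '(', '+', 'x' }
  Y → + Y (: FIRST \ {ε} = { '+' } — overlaps FOLLOW(Y) on { '+' }: CONFLICT
  Y → Y + x: FIRST \ {ε} = { '+', 'x' } — overlaps FOLLOW(Y) on { '+', 'x' }: CONFLICT
  Y → B: FIRST \ {ε} = { '+', 'x' } — overlaps FOLLOW(Y) on { '+', 'x' }: CONFLICT
  Y → ε: FIRST \ {ε} = { } — this is the only nullable alternative, skip

B has no nullable alternative, so no FIRST/FOLLOW check is needed there.

So the grammar has 3 FIRST/FOLLOW conflicts (marked CONFLICT above).

Answer: Yes. Y → '+' Y '(' with FOLLOW(Y) on { '+' }; Y → Y '+' x with FOLLOW(Y) on { '+', 'x' }; Y → B with FOLLOW(Y) on { '+', 'x' }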